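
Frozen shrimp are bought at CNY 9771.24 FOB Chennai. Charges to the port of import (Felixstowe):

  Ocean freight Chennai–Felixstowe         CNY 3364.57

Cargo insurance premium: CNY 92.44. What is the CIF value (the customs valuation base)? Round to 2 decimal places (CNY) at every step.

CIF value: CNY 13228.25

CIF = FOB price + freight + insurance
CIF = 9771.24 + 3364.57 + 92.44 = 13228.25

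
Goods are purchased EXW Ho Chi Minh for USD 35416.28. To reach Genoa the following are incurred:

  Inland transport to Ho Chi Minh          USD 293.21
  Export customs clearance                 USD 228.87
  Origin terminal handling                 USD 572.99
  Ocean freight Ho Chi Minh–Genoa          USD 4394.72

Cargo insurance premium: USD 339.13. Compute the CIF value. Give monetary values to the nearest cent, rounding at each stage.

CIF value: USD 41245.20

CIF = EXW price + pre-shipment costs + freight + insurance
CIF = 35416.28 + 293.21 + 228.87 + 572.99 + 4394.72 + 339.13 = 41245.20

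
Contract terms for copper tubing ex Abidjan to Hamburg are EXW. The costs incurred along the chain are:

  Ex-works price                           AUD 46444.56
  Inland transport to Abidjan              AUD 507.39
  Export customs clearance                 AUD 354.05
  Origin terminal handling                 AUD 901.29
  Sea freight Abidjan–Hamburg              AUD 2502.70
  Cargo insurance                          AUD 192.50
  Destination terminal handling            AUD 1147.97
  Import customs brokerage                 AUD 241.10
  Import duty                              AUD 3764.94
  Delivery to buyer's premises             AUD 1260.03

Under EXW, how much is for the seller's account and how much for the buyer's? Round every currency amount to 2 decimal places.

EXW: the seller makes goods available at their premises; the buyer bears all onward costs.
Seller's account: goods 46444.56 = 46444.56
Buyer's account: inland to port 507.39 + export clearance 354.05 + origin terminal 901.29 + freight 2502.70 + insurance 192.50 + destination terminal 1147.97 + brokerage 241.10 + duty 3764.94 + delivery 1260.03 = 10871.97

Seller: AUD 46444.56; buyer: AUD 10871.97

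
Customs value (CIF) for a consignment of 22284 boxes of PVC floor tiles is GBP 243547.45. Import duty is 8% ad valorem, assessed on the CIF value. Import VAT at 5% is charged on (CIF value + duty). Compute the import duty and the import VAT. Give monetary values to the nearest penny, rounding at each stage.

Import duty: GBP 19483.80; import VAT: GBP 13151.56

Import duty = 243547.45 × 8% = 19483.80
VAT base = CIF + duty = 243547.45 + 19483.80 = 263031.25
Import VAT = 263031.25 × 5% = 13151.56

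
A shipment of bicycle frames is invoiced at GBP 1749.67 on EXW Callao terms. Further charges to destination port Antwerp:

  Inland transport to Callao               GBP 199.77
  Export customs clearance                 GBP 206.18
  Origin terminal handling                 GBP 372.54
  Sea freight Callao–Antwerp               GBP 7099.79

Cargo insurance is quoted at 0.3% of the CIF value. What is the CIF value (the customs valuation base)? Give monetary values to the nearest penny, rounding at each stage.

Let C be the CIF value. C = EXW price + pre-shipment costs + freight + 0.3% × C
C − 0.3% × C = 1749.67 + 199.77 + 206.18 + 372.54 + 7099.79
0.997 × C = 9627.95
C = 9627.95 / 0.997 = 9656.92
Insurance premium = 0.3% × 9656.92 = 28.97

CIF value: GBP 9656.92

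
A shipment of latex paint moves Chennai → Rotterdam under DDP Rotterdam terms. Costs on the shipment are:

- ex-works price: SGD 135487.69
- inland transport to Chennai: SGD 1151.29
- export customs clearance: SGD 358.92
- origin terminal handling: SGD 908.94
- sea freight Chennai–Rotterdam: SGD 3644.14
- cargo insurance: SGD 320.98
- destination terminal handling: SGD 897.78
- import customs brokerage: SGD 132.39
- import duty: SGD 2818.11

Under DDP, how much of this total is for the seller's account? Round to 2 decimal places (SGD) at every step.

Seller's account: SGD 145720.24

DDP: the seller bears all costs including import duty.
Seller's account: goods 135487.69 + inland to port 1151.29 + export clearance 358.92 + origin terminal 908.94 + freight 3644.14 + insurance 320.98 + destination terminal 897.78 + brokerage 132.39 + duty 2818.11 = 145720.24
Buyer's account: 0.00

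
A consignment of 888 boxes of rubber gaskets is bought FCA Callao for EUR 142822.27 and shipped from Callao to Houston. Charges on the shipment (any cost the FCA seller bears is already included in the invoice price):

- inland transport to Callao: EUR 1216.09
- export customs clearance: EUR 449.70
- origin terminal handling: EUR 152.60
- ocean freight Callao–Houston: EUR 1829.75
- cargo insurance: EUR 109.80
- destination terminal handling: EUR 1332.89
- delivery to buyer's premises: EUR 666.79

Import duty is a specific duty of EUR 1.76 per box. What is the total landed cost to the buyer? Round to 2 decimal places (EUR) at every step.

FCA: the seller delivers export-cleared goods to the carrier; the buyer bears costs from that point.
Already in the invoice (seller's account under FCA): inland to port, export clearance — exclude.
CIF value = FCA price + origin terminal + freight + insurance = 142822.27 + 152.60 + 1829.75 + 109.80 = 144914.42
Import duty = 888 × 1.76 = 1562.88
Buyer bears: origin terminal 152.60 + freight 1829.75 + insurance 109.80 + destination terminal 1332.89 + delivery 666.79 + duty 1562.88 = 5654.71
Landed cost = invoice 142822.27 + 5654.71 = 148476.98

Total landed cost: EUR 148476.98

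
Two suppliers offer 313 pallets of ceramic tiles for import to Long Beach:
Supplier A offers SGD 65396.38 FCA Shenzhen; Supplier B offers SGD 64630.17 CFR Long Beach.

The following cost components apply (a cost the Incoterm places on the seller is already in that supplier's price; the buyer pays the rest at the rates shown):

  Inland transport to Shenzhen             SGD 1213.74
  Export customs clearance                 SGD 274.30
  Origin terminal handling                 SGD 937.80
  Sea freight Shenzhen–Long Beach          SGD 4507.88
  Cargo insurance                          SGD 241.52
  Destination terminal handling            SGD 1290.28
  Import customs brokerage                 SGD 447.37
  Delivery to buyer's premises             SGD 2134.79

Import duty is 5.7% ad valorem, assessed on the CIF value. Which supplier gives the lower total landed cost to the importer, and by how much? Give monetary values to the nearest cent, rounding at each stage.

Supplier A (FCA):
CIF value = FCA price + origin terminal + freight + insurance = 65396.38 + 937.80 + 4507.88 + 241.52 = 71083.58
Import duty = 71083.58 × 5.7% = 4051.76
Buyer bears (A): 937.80 + 4507.88 + 241.52 + 1290.28 + 447.37 + 2134.79 = 9559.64
Landed cost (A) = invoice 65396.38 + 9559.64 + duty 4051.76 = 79007.78
Supplier B (CFR):
CIF value = CFR price + insurance = 64630.17 + 241.52 = 64871.69
Import duty = 64871.69 × 5.7% = 3697.69
Buyer bears (B): 241.52 + 1290.28 + 447.37 + 2134.79 = 4113.96
Landed cost (B) = invoice 64630.17 + 4113.96 + duty 3697.69 = 72441.82
Difference = |79007.78 − 72441.82| = 6565.96

Supplier B is cheaper by SGD 6565.96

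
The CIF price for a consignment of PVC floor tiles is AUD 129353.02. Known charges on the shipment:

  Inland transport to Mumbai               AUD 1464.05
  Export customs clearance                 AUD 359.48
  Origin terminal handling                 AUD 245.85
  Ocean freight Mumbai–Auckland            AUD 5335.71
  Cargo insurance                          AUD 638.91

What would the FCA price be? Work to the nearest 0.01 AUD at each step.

FCA price: AUD 123132.55

Not relevant to the conversion: export clearance, inland to port — on the seller under both CIF and FCA; already in the CIF price and stays in the FCA price.
From CIF to FCA, the seller no longer bears: origin terminal, freight, insurance.
FCA price = 129353.02 − 245.85 − 5335.71 − 638.91 = 123132.55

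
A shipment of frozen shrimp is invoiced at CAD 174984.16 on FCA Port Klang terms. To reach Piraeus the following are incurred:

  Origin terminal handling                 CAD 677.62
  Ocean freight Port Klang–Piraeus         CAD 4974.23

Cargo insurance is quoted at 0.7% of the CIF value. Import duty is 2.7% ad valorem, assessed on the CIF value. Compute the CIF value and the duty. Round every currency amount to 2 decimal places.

Let C be the CIF value. C = FCA price + pre-shipment costs + freight + 0.7% × C
C − 0.7% × C = 174984.16 + 677.62 + 4974.23
0.993 × C = 180636.01
C = 180636.01 / 0.993 = 181909.38
Insurance premium = 0.7% × 181909.38 = 1273.37
Import duty = 181909.38 × 2.7% = 4911.55

CIF value: CAD 181909.38; import duty: CAD 4911.55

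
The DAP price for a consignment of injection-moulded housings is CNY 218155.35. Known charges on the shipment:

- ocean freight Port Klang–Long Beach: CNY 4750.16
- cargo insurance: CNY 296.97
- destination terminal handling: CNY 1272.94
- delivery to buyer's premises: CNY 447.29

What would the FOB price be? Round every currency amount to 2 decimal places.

From DAP to FOB, the seller no longer bears: freight, insurance, destination terminal, delivery.
FOB price = 218155.35 − 4750.16 − 296.97 − 1272.94 − 447.29 = 211387.99

FOB price: CNY 211387.99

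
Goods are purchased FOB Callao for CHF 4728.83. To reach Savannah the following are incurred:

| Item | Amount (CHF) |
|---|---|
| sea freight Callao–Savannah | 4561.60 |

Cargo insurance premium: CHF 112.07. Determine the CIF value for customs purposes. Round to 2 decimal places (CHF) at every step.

CIF = FOB price + freight + insurance
CIF = 4728.83 + 4561.60 + 112.07 = 9402.50

CIF value: CHF 9402.50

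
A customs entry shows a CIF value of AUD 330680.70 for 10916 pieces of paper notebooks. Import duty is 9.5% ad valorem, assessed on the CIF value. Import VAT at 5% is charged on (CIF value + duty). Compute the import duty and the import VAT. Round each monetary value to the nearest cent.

Import duty: AUD 31414.67; import VAT: AUD 18104.77

Import duty = 330680.70 × 9.5% = 31414.67
VAT base = CIF + duty = 330680.70 + 31414.67 = 362095.37
Import VAT = 362095.37 × 5% = 18104.77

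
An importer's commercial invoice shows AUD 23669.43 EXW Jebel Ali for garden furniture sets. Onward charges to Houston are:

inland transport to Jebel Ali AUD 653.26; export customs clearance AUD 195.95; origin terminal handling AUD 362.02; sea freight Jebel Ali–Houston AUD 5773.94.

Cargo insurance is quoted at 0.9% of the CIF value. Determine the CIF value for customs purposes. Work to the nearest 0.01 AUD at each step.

CIF value: AUD 30933.00

Let C be the CIF value. C = EXW price + pre-shipment costs + freight + 0.9% × C
C − 0.9% × C = 23669.43 + 653.26 + 195.95 + 362.02 + 5773.94
0.991 × C = 30654.60
C = 30654.60 / 0.991 = 30933.00
Insurance premium = 0.9% × 30933.00 = 278.40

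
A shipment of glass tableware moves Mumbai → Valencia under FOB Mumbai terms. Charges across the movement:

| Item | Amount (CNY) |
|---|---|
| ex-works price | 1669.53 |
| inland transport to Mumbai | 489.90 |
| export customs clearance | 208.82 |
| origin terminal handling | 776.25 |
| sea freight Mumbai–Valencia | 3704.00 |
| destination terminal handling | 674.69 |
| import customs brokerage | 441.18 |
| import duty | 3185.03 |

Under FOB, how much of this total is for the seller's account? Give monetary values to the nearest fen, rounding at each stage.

Seller's account: CNY 3144.50

FOB: the seller bears costs until goods are on board at the origin port; the buyer bears freight, insurance and all costs thereafter.
Seller's account: goods 1669.53 + inland to port 489.90 + export clearance 208.82 + origin terminal 776.25 = 3144.50
Buyer's account: freight 3704.00 + destination terminal 674.69 + brokerage 441.18 + duty 3185.03 = 8004.90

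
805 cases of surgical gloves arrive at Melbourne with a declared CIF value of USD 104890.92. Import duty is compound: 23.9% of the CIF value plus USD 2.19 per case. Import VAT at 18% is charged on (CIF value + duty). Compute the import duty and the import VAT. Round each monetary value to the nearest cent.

Import duty: USD 26831.88; import VAT: USD 23710.10

Ad valorem component: 104890.92 × 23.9% = 25068.93
Specific component: 805 × 2.19 = 1762.95
Import duty = 25068.93 + 1762.95 = 26831.88
VAT base = CIF + duty = 104890.92 + 26831.88 = 131722.80
Import VAT = 131722.80 × 18% = 23710.10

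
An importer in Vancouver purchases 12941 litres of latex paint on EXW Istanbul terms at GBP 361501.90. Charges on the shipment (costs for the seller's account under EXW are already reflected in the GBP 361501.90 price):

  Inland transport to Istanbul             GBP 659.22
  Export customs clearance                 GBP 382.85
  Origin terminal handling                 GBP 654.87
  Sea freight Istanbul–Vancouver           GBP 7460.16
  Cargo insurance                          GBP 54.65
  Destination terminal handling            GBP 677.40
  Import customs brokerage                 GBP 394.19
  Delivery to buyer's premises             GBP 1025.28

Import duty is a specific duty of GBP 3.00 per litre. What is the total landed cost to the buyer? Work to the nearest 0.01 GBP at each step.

EXW: the seller makes goods available at their premises; the buyer bears all onward costs.
CIF value = EXW price + inland to port + export clearance + origin terminal + freight + insurance = 361501.90 + 659.22 + 382.85 + 654.87 + 7460.16 + 54.65 = 370713.65
Import duty = 12941 × 3.00 = 38823.00
Buyer bears: inland to port 659.22 + export clearance 382.85 + origin terminal 654.87 + freight 7460.16 + insurance 54.65 + destination terminal 677.40 + brokerage 394.19 + delivery 1025.28 + duty 38823.00 = 50131.62
Landed cost = invoice 361501.90 + 50131.62 = 411633.52

Total landed cost: GBP 411633.52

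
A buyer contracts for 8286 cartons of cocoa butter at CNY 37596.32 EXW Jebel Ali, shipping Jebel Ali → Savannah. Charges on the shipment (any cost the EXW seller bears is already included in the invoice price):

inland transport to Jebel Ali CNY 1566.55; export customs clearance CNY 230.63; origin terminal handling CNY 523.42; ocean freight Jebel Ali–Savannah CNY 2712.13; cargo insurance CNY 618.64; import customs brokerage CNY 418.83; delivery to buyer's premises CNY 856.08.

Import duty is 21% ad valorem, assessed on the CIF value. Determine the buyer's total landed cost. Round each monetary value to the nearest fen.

Total landed cost: CNY 53604.61

EXW: the seller makes goods available at their premises; the buyer bears all onward costs.
CIF value = EXW price + inland to port + export clearance + origin terminal + freight + insurance = 37596.32 + 1566.55 + 230.63 + 523.42 + 2712.13 + 618.64 = 43247.69
Import duty = 43247.69 × 21% = 9082.01
Buyer bears: inland to port 1566.55 + export clearance 230.63 + origin terminal 523.42 + freight 2712.13 + insurance 618.64 + brokerage 418.83 + delivery 856.08 + duty 9082.01 = 16008.29
Landed cost = invoice 37596.32 + 16008.29 = 53604.61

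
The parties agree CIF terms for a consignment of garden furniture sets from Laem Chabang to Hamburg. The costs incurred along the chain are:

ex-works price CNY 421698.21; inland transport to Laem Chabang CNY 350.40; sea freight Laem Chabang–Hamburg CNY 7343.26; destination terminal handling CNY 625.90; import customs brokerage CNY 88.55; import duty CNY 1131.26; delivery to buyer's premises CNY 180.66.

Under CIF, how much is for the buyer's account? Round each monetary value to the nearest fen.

Buyer's account: CNY 2026.37

CIF: the seller pays costs through ocean freight and marine insurance to the destination port.
Seller's account: goods 421698.21 + inland to port 350.40 + freight 7343.26 = 429391.87
Buyer's account: destination terminal 625.90 + brokerage 88.55 + duty 1131.26 + delivery 180.66 = 2026.37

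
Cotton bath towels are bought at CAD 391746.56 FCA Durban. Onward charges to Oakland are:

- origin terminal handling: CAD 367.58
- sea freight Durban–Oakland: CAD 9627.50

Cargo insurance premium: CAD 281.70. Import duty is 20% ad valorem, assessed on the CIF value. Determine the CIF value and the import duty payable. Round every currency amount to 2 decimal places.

CIF = FCA price + pre-shipment costs + freight + insurance
CIF = 391746.56 + 367.58 + 9627.50 + 281.70 = 402023.34
Import duty = 402023.34 × 20% = 80404.67

CIF value: CAD 402023.34; import duty: CAD 80404.67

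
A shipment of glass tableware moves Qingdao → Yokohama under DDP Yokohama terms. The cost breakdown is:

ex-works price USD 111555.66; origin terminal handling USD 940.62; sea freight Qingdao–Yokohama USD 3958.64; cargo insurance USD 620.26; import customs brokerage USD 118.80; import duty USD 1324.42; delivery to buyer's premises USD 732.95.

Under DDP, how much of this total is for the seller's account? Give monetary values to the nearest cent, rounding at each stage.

Seller's account: USD 119251.35

DDP: the seller bears all costs including import duty.
Seller's account: goods 111555.66 + origin terminal 940.62 + freight 3958.64 + insurance 620.26 + brokerage 118.80 + duty 1324.42 + delivery 732.95 = 119251.35
Buyer's account: 0.00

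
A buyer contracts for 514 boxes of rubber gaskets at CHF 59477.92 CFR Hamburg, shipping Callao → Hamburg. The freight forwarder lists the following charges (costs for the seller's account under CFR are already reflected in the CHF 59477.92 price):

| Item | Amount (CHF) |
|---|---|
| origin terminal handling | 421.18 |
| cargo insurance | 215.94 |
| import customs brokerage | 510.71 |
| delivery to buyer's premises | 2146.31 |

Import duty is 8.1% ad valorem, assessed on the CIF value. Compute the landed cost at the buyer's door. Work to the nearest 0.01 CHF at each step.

Total landed cost: CHF 67186.08

CFR: the seller pays costs through ocean freight to the destination port, but not insurance.
Already in the invoice (seller's account under CFR): origin terminal — exclude.
CIF value = CFR price + insurance = 59477.92 + 215.94 = 59693.86
Import duty = 59693.86 × 8.1% = 4835.20
Buyer bears: insurance 215.94 + brokerage 510.71 + delivery 2146.31 + duty 4835.20 = 7708.16
Landed cost = invoice 59477.92 + 7708.16 = 67186.08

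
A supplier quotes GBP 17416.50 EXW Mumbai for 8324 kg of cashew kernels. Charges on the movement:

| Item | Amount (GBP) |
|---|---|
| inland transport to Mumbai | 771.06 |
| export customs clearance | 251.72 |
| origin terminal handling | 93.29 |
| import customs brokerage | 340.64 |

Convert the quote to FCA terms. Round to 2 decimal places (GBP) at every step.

Not relevant to the conversion: origin terminal, brokerage — on the buyer under both terms; not part of either seller's price.
From EXW to FCA, the seller additionally bears: inland to port, export clearance.
FCA price = 17416.50 + 771.06 + 251.72 = 18439.28

FCA price: GBP 18439.28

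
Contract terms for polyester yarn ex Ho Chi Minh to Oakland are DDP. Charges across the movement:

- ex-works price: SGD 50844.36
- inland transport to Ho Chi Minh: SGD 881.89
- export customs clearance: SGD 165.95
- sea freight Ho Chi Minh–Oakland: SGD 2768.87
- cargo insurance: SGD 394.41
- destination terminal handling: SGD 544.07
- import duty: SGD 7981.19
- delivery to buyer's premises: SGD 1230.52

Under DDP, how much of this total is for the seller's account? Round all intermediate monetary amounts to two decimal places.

DDP: the seller bears all costs including import duty.
Seller's account: goods 50844.36 + inland to port 881.89 + export clearance 165.95 + freight 2768.87 + insurance 394.41 + destination terminal 544.07 + duty 7981.19 + delivery 1230.52 = 64811.26
Buyer's account: 0.00

Seller's account: SGD 64811.26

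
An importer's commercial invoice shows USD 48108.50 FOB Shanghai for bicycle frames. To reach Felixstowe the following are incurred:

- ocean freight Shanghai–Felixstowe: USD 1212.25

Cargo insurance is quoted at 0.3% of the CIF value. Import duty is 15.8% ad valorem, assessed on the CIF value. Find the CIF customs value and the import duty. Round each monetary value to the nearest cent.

CIF value: USD 49469.16; import duty: USD 7816.13

Let C be the CIF value. C = FOB price + freight + 0.3% × C
C − 0.3% × C = 48108.50 + 1212.25
0.997 × C = 49320.75
C = 49320.75 / 0.997 = 49469.16
Insurance premium = 0.3% × 49469.16 = 148.41
Import duty = 49469.16 × 15.8% = 7816.13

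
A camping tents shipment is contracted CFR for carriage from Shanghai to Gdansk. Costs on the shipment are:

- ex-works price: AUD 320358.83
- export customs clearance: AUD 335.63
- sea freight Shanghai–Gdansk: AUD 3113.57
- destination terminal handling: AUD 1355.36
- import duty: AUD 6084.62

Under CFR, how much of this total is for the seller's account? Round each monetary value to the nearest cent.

CFR: the seller pays costs through ocean freight to the destination port, but not insurance.
Seller's account: goods 320358.83 + export clearance 335.63 + freight 3113.57 = 323808.03
Buyer's account: destination terminal 1355.36 + duty 6084.62 = 7439.98

Seller's account: AUD 323808.03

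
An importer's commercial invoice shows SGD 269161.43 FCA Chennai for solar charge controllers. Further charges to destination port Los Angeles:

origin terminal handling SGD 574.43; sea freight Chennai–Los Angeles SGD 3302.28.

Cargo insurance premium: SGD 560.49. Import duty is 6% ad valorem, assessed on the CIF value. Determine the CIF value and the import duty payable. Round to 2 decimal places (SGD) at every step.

CIF = FCA price + pre-shipment costs + freight + insurance
CIF = 269161.43 + 574.43 + 3302.28 + 560.49 = 273598.63
Import duty = 273598.63 × 6% = 16415.92

CIF value: SGD 273598.63; import duty: SGD 16415.92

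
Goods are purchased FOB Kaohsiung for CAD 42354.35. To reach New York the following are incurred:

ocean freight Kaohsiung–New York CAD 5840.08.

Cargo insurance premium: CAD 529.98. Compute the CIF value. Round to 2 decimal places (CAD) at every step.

CIF value: CAD 48724.41

CIF = FOB price + freight + insurance
CIF = 42354.35 + 5840.08 + 529.98 = 48724.41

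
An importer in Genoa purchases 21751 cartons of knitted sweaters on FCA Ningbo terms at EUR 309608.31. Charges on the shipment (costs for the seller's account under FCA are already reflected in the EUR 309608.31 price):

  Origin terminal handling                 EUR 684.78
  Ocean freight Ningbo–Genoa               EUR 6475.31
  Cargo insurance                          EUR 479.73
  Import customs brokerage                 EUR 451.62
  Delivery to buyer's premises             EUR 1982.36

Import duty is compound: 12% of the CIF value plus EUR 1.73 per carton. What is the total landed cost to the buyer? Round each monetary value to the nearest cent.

Total landed cost: EUR 395381.12

FCA: the seller delivers export-cleared goods to the carrier; the buyer bears costs from that point.
CIF value = FCA price + origin terminal + freight + insurance = 309608.31 + 684.78 + 6475.31 + 479.73 = 317248.13
Ad valorem component: 317248.13 × 12% = 38069.78
Specific component: 21751 × 1.73 = 37629.23
Import duty = 38069.78 + 37629.23 = 75699.01
Buyer bears: origin terminal 684.78 + freight 6475.31 + insurance 479.73 + brokerage 451.62 + delivery 1982.36 + duty 75699.01 = 85772.81
Landed cost = invoice 309608.31 + 85772.81 = 395381.12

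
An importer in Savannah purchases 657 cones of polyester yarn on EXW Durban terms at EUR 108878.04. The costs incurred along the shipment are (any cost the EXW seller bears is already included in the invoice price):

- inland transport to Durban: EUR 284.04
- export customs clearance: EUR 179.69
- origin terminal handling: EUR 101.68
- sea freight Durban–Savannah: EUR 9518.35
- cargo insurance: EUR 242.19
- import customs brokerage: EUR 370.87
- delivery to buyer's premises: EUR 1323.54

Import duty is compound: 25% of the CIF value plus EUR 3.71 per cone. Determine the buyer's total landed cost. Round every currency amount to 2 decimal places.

Total landed cost: EUR 153136.87

EXW: the seller makes goods available at their premises; the buyer bears all onward costs.
CIF value = EXW price + inland to port + export clearance + origin terminal + freight + insurance = 108878.04 + 284.04 + 179.69 + 101.68 + 9518.35 + 242.19 = 119203.99
Ad valorem component: 119203.99 × 25% = 29801.00
Specific component: 657 × 3.71 = 2437.47
Import duty = 29801.00 + 2437.47 = 32238.47
Buyer bears: inland to port 284.04 + export clearance 179.69 + origin terminal 101.68 + freight 9518.35 + insurance 242.19 + brokerage 370.87 + delivery 1323.54 + duty 32238.47 = 44258.83
Landed cost = invoice 108878.04 + 44258.83 = 153136.87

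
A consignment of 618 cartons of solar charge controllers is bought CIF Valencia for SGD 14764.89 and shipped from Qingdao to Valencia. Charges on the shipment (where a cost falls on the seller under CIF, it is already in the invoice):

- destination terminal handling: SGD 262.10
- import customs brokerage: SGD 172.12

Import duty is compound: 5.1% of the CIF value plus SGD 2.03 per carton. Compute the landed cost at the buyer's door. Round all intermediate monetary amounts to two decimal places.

CIF: the seller pays costs through ocean freight and marine insurance to the destination port.
The CIF price already equals the CIF value: 14764.89
Ad valorem component: 14764.89 × 5.1% = 753.01
Specific component: 618 × 2.03 = 1254.54
Import duty = 753.01 + 1254.54 = 2007.55
Buyer bears: destination terminal 262.10 + brokerage 172.12 + duty 2007.55 = 2441.77
Landed cost = invoice 14764.89 + 2441.77 = 17206.66

Total landed cost: SGD 17206.66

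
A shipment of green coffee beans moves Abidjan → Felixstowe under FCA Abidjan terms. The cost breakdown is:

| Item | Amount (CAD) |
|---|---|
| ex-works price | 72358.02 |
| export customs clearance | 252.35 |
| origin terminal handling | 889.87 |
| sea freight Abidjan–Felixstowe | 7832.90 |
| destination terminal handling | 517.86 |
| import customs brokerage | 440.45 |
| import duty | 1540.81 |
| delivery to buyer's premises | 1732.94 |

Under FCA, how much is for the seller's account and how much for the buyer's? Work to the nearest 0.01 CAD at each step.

Seller: CAD 72610.37; buyer: CAD 12954.83

FCA: the seller delivers export-cleared goods to the carrier; the buyer bears costs from that point.
Seller's account: goods 72358.02 + export clearance 252.35 = 72610.37
Buyer's account: origin terminal 889.87 + freight 7832.90 + destination terminal 517.86 + brokerage 440.45 + duty 1540.81 + delivery 1732.94 = 12954.83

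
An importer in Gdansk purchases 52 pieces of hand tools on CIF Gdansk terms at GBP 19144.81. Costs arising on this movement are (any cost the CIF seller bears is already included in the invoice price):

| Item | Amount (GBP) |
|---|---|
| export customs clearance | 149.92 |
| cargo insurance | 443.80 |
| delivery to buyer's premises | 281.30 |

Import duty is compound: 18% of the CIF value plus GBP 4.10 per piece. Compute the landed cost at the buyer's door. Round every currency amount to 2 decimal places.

CIF: the seller pays costs through ocean freight and marine insurance to the destination port.
Already in the invoice (seller's account under CIF): export clearance, insurance — exclude.
The CIF price already equals the CIF value: 19144.81
Ad valorem component: 19144.81 × 18% = 3446.07
Specific component: 52 × 4.10 = 213.20
Import duty = 3446.07 + 213.20 = 3659.27
Buyer bears: delivery 281.30 + duty 3659.27 = 3940.57
Landed cost = invoice 19144.81 + 3940.57 = 23085.38

Total landed cost: GBP 23085.38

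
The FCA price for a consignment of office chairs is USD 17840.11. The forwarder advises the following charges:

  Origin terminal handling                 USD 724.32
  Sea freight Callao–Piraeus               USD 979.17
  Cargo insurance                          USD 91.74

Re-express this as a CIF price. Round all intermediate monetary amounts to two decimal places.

CIF price: USD 19635.34

From FCA to CIF, the seller additionally bears: origin terminal, freight, insurance.
CIF price = 17840.11 + 724.32 + 979.17 + 91.74 = 19635.34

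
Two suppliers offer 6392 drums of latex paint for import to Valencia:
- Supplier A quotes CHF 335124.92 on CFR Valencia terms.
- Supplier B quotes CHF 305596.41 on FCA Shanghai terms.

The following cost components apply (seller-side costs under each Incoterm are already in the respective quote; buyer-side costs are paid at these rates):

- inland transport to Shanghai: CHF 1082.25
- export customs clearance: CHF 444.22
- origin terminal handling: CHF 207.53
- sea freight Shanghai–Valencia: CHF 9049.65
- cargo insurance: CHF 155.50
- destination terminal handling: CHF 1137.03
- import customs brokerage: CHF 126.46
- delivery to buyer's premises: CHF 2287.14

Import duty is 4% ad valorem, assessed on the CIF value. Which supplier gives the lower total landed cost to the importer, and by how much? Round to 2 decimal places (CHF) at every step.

Supplier A (CFR):
CIF value = CFR price + insurance = 335124.92 + 155.50 = 335280.42
Import duty = 335280.42 × 4% = 13411.22
Buyer bears (A): 155.50 + 1137.03 + 126.46 + 2287.14 = 3706.13
Landed cost (A) = invoice 335124.92 + 3706.13 + duty 13411.22 = 352242.27
Supplier B (FCA):
CIF value = FCA price + origin terminal + freight + insurance = 305596.41 + 207.53 + 9049.65 + 155.50 = 315009.09
Import duty = 315009.09 × 4% = 12600.36
Buyer bears (B): 207.53 + 9049.65 + 155.50 + 1137.03 + 126.46 + 2287.14 = 12963.31
Landed cost (B) = invoice 305596.41 + 12963.31 + duty 12600.36 = 331160.08
Difference = |352242.27 − 331160.08| = 21082.19

Supplier B is cheaper by CHF 21082.19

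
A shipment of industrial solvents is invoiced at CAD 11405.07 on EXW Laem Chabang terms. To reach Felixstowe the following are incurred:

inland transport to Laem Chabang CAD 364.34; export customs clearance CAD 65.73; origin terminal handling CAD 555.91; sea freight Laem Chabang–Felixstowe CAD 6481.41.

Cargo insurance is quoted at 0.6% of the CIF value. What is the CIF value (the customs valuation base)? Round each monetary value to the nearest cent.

CIF value: CAD 18986.38

Let C be the CIF value. C = EXW price + pre-shipment costs + freight + 0.6% × C
C − 0.6% × C = 11405.07 + 364.34 + 65.73 + 555.91 + 6481.41
0.994 × C = 18872.46
C = 18872.46 / 0.994 = 18986.38
Insurance premium = 0.6% × 18986.38 = 113.92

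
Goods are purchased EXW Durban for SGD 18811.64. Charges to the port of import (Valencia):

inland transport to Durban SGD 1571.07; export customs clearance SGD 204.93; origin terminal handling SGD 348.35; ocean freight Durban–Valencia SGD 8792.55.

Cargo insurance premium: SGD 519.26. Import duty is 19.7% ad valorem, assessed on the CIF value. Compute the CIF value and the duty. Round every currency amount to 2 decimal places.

CIF = EXW price + pre-shipment costs + freight + insurance
CIF = 18811.64 + 1571.07 + 204.93 + 348.35 + 8792.55 + 519.26 = 30247.80
Import duty = 30247.80 × 19.7% = 5958.82

CIF value: SGD 30247.80; import duty: SGD 5958.82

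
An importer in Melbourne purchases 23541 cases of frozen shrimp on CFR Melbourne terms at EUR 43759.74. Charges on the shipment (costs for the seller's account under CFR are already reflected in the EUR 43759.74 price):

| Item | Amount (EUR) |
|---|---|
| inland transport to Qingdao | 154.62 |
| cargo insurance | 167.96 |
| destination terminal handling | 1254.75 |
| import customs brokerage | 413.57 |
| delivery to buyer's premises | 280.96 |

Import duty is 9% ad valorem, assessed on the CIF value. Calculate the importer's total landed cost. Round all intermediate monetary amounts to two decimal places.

Total landed cost: EUR 49830.47

CFR: the seller pays costs through ocean freight to the destination port, but not insurance.
Already in the invoice (seller's account under CFR): inland to port — exclude.
CIF value = CFR price + insurance = 43759.74 + 167.96 = 43927.70
Import duty = 43927.70 × 9% = 3953.49
Buyer bears: insurance 167.96 + destination terminal 1254.75 + brokerage 413.57 + delivery 280.96 + duty 3953.49 = 6070.73
Landed cost = invoice 43759.74 + 6070.73 = 49830.47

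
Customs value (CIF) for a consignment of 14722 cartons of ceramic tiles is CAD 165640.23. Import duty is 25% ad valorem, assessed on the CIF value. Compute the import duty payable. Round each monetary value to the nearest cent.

Import duty = 165640.23 × 25% = 41410.06

Import duty: CAD 41410.06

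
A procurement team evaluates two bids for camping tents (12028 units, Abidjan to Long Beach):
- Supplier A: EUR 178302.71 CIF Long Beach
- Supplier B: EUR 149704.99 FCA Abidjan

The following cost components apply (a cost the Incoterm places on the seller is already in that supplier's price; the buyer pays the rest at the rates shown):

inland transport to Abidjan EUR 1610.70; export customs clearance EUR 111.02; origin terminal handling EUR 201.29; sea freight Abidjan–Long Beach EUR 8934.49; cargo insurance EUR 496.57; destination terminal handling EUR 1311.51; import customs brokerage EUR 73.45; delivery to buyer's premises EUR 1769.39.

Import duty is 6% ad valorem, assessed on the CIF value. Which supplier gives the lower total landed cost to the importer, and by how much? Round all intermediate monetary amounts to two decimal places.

Supplier A (CIF):
The CIF price already equals the CIF value: 178302.71
Import duty = 178302.71 × 6% = 10698.16
Buyer bears (A): 1311.51 + 73.45 + 1769.39 = 3154.35
Landed cost (A) = invoice 178302.71 + 3154.35 + duty 10698.16 = 192155.22
Supplier B (FCA):
CIF value = FCA price + origin terminal + freight + insurance = 149704.99 + 201.29 + 8934.49 + 496.57 = 159337.34
Import duty = 159337.34 × 6% = 9560.24
Buyer bears (B): 201.29 + 8934.49 + 496.57 + 1311.51 + 73.45 + 1769.39 = 12786.70
Landed cost (B) = invoice 149704.99 + 12786.70 + duty 9560.24 = 172051.93
Difference = |192155.22 − 172051.93| = 20103.29

Supplier B is cheaper by EUR 20103.29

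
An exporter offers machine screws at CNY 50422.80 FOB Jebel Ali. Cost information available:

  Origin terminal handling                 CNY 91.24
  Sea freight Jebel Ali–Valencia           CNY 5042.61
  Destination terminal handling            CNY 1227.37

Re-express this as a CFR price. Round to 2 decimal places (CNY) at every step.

Not relevant to the conversion: origin terminal — on the seller under both FOB and CFR; already in the FOB price and stays in the CFR price. destination terminal — on the buyer under both terms; not part of either seller's price.
From FOB to CFR, the seller additionally bears: freight.
CFR price = 50422.80 + 5042.61 = 55465.41

CFR price: CNY 55465.41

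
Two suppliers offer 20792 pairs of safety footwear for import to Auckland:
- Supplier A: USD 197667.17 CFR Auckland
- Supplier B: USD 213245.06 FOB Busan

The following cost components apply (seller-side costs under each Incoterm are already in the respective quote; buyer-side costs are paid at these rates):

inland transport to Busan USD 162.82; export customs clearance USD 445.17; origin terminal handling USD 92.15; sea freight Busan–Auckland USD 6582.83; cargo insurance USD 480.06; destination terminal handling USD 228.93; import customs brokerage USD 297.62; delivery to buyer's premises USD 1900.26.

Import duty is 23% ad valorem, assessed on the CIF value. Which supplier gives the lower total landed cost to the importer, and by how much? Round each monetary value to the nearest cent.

Supplier A is cheaper by USD 27257.69

Supplier A (CFR):
CIF value = CFR price + insurance = 197667.17 + 480.06 = 198147.23
Import duty = 198147.23 × 23% = 45573.86
Buyer bears (A): 480.06 + 228.93 + 297.62 + 1900.26 = 2906.87
Landed cost (A) = invoice 197667.17 + 2906.87 + duty 45573.86 = 246147.90
Supplier B (FOB):
CIF value = FOB price + freight + insurance = 213245.06 + 6582.83 + 480.06 = 220307.95
Import duty = 220307.95 × 23% = 50670.83
Buyer bears (B): 6582.83 + 480.06 + 228.93 + 297.62 + 1900.26 = 9489.70
Landed cost (B) = invoice 213245.06 + 9489.70 + duty 50670.83 = 273405.59
Difference = |246147.90 − 273405.59| = 27257.69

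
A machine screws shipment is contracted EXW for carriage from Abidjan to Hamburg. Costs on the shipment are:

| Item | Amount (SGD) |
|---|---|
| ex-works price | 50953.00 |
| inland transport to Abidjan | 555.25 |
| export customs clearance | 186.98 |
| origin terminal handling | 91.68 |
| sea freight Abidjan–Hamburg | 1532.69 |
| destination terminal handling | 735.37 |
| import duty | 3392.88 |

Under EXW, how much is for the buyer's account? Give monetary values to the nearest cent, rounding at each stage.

Buyer's account: SGD 6494.85

EXW: the seller makes goods available at their premises; the buyer bears all onward costs.
Seller's account: goods 50953.00 = 50953.00
Buyer's account: inland to port 555.25 + export clearance 186.98 + origin terminal 91.68 + freight 1532.69 + destination terminal 735.37 + duty 3392.88 = 6494.85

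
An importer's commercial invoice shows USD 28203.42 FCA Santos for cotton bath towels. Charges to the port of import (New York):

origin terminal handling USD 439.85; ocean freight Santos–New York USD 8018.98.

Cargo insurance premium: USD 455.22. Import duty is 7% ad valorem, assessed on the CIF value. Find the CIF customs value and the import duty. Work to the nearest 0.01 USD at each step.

CIF value: USD 37117.47; import duty: USD 2598.22

CIF = FCA price + pre-shipment costs + freight + insurance
CIF = 28203.42 + 439.85 + 8018.98 + 455.22 = 37117.47
Import duty = 37117.47 × 7% = 2598.22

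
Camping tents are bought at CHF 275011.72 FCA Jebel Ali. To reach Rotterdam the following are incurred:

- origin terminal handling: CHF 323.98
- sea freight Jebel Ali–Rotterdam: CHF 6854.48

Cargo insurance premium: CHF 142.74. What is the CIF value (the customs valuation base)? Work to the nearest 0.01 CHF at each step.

CIF value: CHF 282332.92

CIF = FCA price + pre-shipment costs + freight + insurance
CIF = 275011.72 + 323.98 + 6854.48 + 142.74 = 282332.92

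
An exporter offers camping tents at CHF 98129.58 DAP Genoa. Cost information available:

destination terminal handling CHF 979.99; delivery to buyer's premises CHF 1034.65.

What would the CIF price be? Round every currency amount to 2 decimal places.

CIF price: CHF 96114.94

From DAP to CIF, the seller no longer bears: destination terminal, delivery.
CIF price = 98129.58 − 979.99 − 1034.65 = 96114.94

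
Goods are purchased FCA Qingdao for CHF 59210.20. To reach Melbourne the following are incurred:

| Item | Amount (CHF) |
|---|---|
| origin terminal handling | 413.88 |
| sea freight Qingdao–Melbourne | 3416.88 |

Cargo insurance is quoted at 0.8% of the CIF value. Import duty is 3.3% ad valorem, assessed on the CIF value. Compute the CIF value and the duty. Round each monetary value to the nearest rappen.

CIF value: CHF 63549.35; import duty: CHF 2097.13

Let C be the CIF value. C = FCA price + pre-shipment costs + freight + 0.8% × C
C − 0.8% × C = 59210.20 + 413.88 + 3416.88
0.992 × C = 63040.96
C = 63040.96 / 0.992 = 63549.35
Insurance premium = 0.8% × 63549.35 = 508.39
Import duty = 63549.35 × 3.3% = 2097.13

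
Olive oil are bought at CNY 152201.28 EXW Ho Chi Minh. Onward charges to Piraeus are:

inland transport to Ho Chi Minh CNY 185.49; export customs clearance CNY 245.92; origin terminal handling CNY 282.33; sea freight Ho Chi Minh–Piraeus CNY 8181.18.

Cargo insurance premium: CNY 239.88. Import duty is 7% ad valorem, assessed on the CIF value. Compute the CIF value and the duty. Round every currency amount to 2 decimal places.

CIF = EXW price + pre-shipment costs + freight + insurance
CIF = 152201.28 + 185.49 + 245.92 + 282.33 + 8181.18 + 239.88 = 161336.08
Import duty = 161336.08 × 7% = 11293.53

CIF value: CNY 161336.08; import duty: CNY 11293.53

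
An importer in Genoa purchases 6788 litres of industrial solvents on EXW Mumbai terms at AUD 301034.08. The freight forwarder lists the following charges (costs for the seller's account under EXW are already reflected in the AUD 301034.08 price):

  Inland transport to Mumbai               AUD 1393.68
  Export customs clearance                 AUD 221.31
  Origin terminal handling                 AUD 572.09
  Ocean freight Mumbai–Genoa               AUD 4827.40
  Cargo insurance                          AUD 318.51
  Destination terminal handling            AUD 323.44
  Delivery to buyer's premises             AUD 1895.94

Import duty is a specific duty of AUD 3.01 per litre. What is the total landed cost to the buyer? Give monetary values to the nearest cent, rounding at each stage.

EXW: the seller makes goods available at their premises; the buyer bears all onward costs.
CIF value = EXW price + inland to port + export clearance + origin terminal + freight + insurance = 301034.08 + 1393.68 + 221.31 + 572.09 + 4827.40 + 318.51 = 308367.07
Import duty = 6788 × 3.01 = 20431.88
Buyer bears: inland to port 1393.68 + export clearance 221.31 + origin terminal 572.09 + freight 4827.40 + insurance 318.51 + destination terminal 323.44 + delivery 1895.94 + duty 20431.88 = 29984.25
Landed cost = invoice 301034.08 + 29984.25 = 331018.33

Total landed cost: AUD 331018.33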